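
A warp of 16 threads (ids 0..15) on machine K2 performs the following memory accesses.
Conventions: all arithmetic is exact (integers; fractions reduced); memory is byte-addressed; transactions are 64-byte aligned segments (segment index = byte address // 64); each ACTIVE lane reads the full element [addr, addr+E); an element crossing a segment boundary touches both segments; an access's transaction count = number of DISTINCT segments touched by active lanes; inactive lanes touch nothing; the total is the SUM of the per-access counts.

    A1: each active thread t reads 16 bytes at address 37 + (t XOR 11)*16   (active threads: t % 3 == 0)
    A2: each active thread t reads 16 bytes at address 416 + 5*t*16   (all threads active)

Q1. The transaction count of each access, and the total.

A1: 4 transactions
A2: 16 transactions

Answer: 4,16; total 20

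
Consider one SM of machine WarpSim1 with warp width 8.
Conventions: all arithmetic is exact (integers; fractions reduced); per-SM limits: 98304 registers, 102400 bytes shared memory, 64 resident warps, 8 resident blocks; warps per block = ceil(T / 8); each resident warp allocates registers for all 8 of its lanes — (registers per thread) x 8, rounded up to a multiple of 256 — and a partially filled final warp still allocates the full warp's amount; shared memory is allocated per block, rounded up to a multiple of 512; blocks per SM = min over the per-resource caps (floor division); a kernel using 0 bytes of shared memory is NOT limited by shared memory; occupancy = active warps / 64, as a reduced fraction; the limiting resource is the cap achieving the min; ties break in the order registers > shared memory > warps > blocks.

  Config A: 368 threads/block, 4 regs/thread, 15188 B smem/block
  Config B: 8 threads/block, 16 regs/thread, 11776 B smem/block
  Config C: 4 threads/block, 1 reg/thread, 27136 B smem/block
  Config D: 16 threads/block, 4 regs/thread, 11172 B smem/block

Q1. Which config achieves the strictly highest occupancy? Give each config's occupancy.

occupancies: A 23/32, B 1/8, C 3/64, D 1/4

Answer: A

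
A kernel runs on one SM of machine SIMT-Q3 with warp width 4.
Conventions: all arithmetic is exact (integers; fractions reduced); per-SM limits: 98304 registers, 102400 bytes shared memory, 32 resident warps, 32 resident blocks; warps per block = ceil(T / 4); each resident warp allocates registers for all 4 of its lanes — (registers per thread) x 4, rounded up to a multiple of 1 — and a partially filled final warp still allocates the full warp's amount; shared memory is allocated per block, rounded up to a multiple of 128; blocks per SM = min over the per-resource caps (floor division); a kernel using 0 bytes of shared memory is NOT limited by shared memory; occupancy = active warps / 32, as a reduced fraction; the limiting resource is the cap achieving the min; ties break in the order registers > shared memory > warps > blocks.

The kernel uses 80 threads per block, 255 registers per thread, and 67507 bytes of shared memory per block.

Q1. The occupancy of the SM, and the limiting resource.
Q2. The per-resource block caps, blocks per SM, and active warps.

Answer: occupancy 5/8, limited by shared memory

registers: 4 blocks
shared memory: 1 block
warps: 1 block
blocks: 32 blocks

Answer: 1 block, 20 active warps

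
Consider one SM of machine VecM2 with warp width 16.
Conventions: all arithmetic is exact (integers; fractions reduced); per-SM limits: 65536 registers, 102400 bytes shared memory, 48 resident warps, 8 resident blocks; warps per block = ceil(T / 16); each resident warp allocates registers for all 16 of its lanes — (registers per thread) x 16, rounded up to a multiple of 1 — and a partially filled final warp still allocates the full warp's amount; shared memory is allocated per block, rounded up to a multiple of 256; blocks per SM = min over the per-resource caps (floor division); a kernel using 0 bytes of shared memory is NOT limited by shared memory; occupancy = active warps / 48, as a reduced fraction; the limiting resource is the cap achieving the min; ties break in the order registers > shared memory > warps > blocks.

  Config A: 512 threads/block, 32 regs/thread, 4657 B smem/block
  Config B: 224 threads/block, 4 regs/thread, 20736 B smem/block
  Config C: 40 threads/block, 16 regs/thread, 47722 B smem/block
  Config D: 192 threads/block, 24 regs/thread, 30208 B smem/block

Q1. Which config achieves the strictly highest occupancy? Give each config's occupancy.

occupancies: A 2/3, B 7/8, C 1/8, D 3/4

Answer: B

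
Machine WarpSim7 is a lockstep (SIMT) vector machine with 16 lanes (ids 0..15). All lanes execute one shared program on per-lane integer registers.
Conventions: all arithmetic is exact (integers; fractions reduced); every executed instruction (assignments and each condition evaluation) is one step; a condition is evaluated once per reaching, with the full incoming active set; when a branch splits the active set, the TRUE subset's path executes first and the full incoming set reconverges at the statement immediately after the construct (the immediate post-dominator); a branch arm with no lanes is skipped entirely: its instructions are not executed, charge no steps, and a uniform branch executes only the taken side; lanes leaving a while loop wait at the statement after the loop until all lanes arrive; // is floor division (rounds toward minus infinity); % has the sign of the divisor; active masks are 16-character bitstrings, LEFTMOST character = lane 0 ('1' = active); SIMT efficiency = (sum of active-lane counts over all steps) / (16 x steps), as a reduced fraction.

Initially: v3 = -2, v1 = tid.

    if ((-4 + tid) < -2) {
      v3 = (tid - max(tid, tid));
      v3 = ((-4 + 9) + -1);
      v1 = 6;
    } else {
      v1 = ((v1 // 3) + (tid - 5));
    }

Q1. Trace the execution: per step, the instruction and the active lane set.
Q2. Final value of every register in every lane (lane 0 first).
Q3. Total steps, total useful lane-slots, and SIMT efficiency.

step 0: eval ((-4 + tid) < -2)       1111111111111111
step 1: v3 <- (tid - max(tid, tid))  1100000000000000
step 2: v3 <- ((-4 + 9) + -1)        1100000000000000
step 3: v1 <- 6                      1100000000000000
step 4: v1 <- ((v1 // 3) + (tid - 5)) 0011111111111111

Answer: 5 steps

v3: 4,4,-2,-2,-2,-2,-2,-2,-2,-2,-2,-2,-2,-2,-2,-2
v1: 6,6,-3,-1,0,1,3,4,5,7,8,9,11,12,13,15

steps = 5; useful = 36; efficiency = 36/80 = 9/20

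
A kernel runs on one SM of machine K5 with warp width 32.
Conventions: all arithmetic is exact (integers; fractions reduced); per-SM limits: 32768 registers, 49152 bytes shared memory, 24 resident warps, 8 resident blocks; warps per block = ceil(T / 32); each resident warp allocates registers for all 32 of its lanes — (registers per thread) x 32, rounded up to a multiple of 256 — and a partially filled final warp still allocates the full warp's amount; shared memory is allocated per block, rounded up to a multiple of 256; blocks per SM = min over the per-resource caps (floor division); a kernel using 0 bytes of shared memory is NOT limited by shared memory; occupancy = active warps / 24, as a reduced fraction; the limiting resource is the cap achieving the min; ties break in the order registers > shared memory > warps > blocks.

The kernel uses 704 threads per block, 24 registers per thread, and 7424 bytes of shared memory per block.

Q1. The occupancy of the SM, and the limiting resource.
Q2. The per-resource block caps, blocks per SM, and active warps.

Answer: occupancy 11/12, limited by registers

registers: 1 block
shared memory: 6 blocks
warps: 1 block
blocks: 8 blocks

Answer: 1 block, 22 active warps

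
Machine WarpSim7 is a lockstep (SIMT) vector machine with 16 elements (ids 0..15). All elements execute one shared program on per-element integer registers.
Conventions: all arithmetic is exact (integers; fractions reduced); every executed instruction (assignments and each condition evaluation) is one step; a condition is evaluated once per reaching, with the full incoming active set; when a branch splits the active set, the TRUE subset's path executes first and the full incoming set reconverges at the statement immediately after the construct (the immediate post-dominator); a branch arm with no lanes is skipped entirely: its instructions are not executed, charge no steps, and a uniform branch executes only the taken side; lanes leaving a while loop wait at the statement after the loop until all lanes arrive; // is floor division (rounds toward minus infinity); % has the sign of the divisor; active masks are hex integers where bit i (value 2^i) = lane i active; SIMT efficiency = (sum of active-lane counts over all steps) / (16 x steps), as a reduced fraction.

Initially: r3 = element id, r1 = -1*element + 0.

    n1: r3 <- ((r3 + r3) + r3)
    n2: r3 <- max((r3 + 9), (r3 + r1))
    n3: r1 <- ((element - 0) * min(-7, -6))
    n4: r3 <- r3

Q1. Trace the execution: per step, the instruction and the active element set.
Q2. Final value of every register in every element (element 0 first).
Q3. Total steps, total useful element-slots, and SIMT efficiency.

step 0: r3 <- ((r3 + r3) + r3)       0xffff
step 1: r3 <- max((r3 + 9), (r3 + r1)) 0xffff
step 2: r1 <- ((element - 0) * min(-7, -6)) 0xffff
step 3: r3 <- r3                     0xffff

Answer: 4 steps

r3: 9,12,15,18,21,24,27,30,33,36,39,42,45,48,51,54
r1: 0,-7,-14,-21,-28,-35,-42,-49,-56,-63,-70,-77,-84,-91,-98,-105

steps = 4; useful = 64; efficiency = 64/64 = 1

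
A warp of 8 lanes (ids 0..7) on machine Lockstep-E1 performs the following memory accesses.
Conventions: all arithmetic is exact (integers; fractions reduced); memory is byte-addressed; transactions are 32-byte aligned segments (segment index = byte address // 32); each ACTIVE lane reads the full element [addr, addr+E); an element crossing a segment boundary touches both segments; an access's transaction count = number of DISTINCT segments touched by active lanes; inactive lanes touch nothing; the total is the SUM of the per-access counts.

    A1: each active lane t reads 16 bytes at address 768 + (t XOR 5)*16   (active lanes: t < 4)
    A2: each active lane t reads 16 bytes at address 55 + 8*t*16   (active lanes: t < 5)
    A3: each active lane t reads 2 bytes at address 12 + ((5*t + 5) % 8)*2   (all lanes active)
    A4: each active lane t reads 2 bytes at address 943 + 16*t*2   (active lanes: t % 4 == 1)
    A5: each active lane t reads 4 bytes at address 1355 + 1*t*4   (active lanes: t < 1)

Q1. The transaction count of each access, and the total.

A1: 2 transactions
A2: 10 transactions
A3: 1 transaction
A4: 2 transactions
A5: 1 transaction

Answer: 2,10,1,2,1; total 16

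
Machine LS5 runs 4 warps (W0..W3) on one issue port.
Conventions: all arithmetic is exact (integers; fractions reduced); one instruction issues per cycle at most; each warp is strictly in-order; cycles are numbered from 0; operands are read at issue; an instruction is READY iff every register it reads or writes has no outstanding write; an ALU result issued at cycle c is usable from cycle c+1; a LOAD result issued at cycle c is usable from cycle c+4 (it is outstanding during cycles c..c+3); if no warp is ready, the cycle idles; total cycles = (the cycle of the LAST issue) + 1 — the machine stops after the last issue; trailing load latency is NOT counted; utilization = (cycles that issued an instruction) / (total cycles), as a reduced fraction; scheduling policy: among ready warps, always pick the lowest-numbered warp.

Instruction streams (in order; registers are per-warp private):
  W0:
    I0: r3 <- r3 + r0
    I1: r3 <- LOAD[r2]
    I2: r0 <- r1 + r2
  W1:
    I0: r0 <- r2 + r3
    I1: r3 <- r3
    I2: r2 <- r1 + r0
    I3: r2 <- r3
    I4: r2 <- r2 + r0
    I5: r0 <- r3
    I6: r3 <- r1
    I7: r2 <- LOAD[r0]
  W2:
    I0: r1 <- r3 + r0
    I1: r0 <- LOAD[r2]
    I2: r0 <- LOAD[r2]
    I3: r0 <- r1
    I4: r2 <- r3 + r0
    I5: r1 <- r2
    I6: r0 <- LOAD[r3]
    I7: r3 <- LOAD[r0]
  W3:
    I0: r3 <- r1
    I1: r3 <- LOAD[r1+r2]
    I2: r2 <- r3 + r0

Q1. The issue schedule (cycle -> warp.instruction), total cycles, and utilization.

cycle 0: W0.I0
cycle 1: W0.I1
cycle 2: W0.I2
cycle 3: W1.I0
cycle 4: W1.I1
cycle 5: W1.I2
cycle 6: W1.I3
cycle 7: W1.I4
cycle 8: W1.I5
cycle 9: W1.I6
cycle 10: W1.I7
cycle 11: W2.I0
cycle 12: W2.I1
cycle 13: W3.I0
cycle 14: W3.I1
cycle 15: idle
cycle 16: W2.I2
cycle 17: idle
cycle 18: W3.I2
cycle 19: idle
cycle 20: W2.I3
cycle 21: W2.I4
cycle 22: W2.I5
cycle 23: W2.I6
cycle 24: idle
cycle 25: idle
cycle 26: idle
cycle 27: W2.I7

Answer: 28 cycles, utilization 11/14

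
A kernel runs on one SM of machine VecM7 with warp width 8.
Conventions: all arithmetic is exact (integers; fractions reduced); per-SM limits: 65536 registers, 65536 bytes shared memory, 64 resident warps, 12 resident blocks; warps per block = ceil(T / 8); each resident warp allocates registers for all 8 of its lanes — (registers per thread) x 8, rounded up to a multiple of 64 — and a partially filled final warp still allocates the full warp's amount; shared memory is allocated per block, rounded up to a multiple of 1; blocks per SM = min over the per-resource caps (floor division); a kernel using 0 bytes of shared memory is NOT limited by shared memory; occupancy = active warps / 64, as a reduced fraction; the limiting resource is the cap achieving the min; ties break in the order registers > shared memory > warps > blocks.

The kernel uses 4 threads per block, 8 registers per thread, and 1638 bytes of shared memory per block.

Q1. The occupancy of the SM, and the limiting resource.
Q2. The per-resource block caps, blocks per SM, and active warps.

Answer: occupancy 3/16, limited by blocks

registers: 1024 blocks
shared memory: 40 blocks
warps: 64 blocks
blocks: 12 blocks

Answer: 12 blocks, 12 active warps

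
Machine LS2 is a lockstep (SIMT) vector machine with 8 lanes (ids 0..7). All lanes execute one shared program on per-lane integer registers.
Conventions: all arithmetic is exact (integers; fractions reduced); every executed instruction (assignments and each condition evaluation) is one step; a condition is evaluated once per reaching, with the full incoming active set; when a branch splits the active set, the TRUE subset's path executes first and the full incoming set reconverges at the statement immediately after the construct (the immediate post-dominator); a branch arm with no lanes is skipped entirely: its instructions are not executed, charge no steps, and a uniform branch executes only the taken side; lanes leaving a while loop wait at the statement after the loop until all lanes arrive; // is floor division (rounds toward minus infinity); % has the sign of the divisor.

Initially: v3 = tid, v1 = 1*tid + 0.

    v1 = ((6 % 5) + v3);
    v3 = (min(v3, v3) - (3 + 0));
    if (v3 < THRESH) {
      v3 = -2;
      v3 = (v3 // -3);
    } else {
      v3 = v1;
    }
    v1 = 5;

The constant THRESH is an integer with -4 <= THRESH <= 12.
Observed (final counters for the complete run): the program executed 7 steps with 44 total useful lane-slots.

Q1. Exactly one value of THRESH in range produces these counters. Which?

Answer: THRESH = 1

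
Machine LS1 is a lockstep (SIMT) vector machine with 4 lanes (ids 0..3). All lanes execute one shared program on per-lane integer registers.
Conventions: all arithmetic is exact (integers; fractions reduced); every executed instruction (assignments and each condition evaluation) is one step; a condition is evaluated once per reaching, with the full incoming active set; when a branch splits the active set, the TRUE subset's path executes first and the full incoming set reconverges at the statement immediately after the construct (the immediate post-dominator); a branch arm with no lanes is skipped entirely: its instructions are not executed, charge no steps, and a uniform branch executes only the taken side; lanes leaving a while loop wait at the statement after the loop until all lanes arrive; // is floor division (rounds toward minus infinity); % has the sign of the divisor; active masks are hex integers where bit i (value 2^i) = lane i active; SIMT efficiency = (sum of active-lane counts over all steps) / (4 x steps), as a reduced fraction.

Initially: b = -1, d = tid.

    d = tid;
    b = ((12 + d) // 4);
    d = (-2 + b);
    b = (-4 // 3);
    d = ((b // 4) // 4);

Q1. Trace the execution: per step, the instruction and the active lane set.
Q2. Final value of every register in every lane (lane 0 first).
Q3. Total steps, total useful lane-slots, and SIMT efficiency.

step 0: d <- tid                     0xf
step 1: b <- ((12 + d) // 4)         0xf
step 2: d <- (-2 + b)                0xf
step 3: b <- (-4 // 3)               0xf
step 4: d <- ((b // 4) // 4)         0xf

Answer: 5 steps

b: -2,-2,-2,-2
d: -1,-1,-1,-1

steps = 5; useful = 20; efficiency = 20/20 = 1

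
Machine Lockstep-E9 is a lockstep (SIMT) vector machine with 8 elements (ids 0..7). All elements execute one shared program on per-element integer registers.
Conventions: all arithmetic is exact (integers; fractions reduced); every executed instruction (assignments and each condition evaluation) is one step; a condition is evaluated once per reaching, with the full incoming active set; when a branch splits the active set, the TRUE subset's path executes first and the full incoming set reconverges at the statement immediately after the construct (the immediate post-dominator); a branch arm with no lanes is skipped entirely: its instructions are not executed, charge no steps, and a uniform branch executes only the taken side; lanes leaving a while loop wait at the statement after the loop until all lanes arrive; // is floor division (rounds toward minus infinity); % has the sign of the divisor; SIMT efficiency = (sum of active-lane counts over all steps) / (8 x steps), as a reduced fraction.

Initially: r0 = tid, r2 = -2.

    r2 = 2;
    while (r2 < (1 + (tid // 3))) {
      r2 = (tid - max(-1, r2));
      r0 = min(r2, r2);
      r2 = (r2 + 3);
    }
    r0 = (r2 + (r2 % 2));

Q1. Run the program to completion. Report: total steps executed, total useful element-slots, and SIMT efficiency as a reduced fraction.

Answer: 7 steps, 32 useful, 4/7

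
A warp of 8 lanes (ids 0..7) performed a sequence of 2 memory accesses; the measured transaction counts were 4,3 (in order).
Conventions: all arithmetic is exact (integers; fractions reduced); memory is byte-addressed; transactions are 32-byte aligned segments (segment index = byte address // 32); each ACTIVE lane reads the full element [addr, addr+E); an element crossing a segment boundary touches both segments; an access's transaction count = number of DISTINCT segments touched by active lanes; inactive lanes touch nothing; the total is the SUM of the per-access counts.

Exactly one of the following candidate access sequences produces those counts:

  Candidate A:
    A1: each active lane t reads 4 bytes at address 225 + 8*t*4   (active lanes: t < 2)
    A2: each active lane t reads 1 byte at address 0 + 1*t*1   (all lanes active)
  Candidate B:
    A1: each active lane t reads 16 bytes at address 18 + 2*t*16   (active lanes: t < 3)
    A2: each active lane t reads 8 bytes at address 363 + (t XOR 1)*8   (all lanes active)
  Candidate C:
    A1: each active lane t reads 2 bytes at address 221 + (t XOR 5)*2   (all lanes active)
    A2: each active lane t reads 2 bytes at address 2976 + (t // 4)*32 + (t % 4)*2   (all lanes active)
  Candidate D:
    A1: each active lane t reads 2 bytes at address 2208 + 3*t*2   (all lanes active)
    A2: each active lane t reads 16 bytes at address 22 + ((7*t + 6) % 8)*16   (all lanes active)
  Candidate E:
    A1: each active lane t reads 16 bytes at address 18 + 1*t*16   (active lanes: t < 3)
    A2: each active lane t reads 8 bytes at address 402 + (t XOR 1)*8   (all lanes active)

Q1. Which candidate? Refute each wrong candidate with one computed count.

A: A1 gives 2 transactions, not 4
C: A1 gives 2 transactions, not 4
D: A1 gives 2 transactions, not 4
E: A1 gives 3 transactions, not 4
B: all counts match (4,3)

Answer: B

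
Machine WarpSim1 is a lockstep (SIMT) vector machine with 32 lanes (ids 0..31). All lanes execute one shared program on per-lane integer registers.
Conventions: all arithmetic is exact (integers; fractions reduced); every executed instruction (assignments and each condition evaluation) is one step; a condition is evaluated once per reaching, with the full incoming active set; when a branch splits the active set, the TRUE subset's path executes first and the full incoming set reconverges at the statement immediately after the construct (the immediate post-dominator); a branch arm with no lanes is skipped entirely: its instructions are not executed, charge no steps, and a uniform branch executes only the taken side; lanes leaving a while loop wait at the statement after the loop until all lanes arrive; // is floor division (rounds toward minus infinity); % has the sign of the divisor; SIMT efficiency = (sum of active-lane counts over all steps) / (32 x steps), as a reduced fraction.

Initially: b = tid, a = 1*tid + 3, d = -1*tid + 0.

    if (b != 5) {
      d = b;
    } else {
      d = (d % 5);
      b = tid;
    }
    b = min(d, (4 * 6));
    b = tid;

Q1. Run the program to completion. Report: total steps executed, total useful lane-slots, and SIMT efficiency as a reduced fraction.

Answer: 6 steps, 129 useful, 43/64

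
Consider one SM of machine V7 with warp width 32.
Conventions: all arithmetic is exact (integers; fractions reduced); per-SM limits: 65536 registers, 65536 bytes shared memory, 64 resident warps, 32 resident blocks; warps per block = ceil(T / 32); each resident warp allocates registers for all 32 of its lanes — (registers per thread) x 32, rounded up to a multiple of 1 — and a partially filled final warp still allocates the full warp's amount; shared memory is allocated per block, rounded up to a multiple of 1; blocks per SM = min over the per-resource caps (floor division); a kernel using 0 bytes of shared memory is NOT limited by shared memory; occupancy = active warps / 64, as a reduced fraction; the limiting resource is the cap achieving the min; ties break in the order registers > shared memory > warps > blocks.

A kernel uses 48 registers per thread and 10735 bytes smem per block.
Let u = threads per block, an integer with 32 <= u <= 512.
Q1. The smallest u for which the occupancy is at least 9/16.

Answer: u = 161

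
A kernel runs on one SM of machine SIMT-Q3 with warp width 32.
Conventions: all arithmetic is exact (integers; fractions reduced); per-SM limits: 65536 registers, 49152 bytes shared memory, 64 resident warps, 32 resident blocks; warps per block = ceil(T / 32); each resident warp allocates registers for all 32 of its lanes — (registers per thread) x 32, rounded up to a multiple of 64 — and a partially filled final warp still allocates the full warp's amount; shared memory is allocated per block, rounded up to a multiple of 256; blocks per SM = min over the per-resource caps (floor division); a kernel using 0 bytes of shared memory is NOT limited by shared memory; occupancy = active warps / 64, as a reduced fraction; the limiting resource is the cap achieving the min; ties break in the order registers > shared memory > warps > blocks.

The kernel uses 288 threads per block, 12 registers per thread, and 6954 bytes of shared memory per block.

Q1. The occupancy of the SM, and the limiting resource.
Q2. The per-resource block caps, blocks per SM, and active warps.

Answer: occupancy 27/32, limited by shared memory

registers: 18 blocks
shared memory: 6 blocks
warps: 7 blocks
blocks: 32 blocks

Answer: 6 blocks, 54 active warps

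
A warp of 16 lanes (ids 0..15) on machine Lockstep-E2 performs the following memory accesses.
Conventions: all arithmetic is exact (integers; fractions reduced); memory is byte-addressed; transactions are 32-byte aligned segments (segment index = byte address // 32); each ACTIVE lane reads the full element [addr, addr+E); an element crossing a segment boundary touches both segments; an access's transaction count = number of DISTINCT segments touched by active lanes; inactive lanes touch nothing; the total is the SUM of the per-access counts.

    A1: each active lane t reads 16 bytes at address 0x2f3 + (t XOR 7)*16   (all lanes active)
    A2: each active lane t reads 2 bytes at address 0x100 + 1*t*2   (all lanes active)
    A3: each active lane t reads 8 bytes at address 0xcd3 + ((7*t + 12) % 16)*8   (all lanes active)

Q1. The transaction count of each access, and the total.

A1: 9 transactions
A2: 1 transaction
A3: 5 transactions

Answer: 9,1,5; total 15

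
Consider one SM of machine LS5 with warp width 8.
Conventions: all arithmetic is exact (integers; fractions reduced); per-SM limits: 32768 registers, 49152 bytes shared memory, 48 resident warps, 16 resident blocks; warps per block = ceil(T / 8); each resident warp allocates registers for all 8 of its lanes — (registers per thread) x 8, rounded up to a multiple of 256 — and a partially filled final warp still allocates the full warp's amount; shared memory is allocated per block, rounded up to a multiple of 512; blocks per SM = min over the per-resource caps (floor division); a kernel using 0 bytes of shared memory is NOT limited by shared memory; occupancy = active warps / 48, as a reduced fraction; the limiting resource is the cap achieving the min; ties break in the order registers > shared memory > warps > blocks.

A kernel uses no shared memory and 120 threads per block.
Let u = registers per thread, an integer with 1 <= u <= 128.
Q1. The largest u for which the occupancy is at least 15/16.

Answer: u = 64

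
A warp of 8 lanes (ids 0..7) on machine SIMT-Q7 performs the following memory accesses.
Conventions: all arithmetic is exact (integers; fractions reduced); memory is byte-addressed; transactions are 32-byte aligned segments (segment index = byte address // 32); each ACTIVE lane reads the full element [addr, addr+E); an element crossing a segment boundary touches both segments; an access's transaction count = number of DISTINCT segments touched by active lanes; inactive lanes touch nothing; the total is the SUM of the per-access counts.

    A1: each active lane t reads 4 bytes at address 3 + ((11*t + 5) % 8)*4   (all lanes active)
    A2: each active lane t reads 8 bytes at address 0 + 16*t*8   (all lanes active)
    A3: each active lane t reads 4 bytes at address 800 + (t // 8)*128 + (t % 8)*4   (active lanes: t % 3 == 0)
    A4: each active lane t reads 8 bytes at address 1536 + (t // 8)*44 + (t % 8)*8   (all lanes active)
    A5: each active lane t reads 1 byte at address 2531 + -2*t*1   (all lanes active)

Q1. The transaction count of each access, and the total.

A1: 2 transactions
A2: 8 transactions
A3: 1 transaction
A4: 2 transactions
A5: 2 transactions

Answer: 2,8,1,2,2; total 15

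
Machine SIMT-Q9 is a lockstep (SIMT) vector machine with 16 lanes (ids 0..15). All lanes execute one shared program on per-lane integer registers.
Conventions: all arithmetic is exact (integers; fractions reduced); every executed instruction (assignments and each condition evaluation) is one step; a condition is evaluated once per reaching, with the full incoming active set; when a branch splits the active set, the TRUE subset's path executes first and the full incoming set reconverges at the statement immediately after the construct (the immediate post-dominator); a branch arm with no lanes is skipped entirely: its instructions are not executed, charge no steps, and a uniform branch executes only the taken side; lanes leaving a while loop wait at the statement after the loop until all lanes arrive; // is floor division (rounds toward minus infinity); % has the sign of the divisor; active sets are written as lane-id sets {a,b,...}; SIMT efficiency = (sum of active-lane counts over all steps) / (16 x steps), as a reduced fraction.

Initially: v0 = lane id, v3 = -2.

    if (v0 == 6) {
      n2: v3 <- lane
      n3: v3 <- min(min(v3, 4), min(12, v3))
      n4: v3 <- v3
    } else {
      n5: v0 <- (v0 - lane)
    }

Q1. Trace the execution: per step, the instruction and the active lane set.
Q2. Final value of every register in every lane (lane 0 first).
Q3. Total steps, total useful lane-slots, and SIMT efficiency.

step 0: eval (v0 == 6)               {0,1,2,3,4,5,6,7,8,9,10,11,12,13,14,15}
step 1: v3 <- lane                   {6}
step 2: v3 <- min(min(v3, 4), min(12, v3)) {6}
step 3: v3 <- v3                     {6}
step 4: v0 <- (v0 - lane)            {0,1,2,3,4,5,7,8,9,10,11,12,13,14,15}

Answer: 5 steps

v0: 0,0,0,0,0,0,6,0,0,0,0,0,0,0,0,0
v3: -2,-2,-2,-2,-2,-2,4,-2,-2,-2,-2,-2,-2,-2,-2,-2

steps = 5; useful = 34; efficiency = 34/80 = 17/40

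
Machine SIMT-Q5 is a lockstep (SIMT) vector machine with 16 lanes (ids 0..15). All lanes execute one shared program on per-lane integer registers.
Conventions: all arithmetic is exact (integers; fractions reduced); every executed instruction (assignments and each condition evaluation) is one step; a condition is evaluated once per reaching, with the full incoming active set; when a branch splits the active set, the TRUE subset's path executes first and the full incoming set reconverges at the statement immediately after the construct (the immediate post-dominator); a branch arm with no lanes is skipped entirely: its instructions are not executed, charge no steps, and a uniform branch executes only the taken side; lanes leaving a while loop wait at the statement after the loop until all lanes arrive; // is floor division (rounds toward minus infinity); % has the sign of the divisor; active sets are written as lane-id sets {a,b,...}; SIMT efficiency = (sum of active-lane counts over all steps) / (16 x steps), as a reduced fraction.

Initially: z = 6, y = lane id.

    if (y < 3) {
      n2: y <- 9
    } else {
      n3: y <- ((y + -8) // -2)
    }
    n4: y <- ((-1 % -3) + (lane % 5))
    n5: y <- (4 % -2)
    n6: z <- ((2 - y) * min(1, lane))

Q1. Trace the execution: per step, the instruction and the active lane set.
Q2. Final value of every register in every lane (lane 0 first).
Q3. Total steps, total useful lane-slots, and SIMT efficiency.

step 0: eval (y < 3)                 {0,1,2,3,4,5,6,7,8,9,10,11,12,13,14,15}
step 1: y <- 9                       {0,1,2}
step 2: y <- ((y + -8) // -2)        {3,4,5,6,7,8,9,10,11,12,13,14,15}
step 3: y <- ((-1 % -3) + (lane % 5)) {0,1,2,3,4,5,6,7,8,9,10,11,12,13,14,15}
step 4: y <- (4 % -2)                {0,1,2,3,4,5,6,7,8,9,10,11,12,13,14,15}
step 5: z <- ((2 - y) * min(1, lane)) {0,1,2,3,4,5,6,7,8,9,10,11,12,13,14,15}

Answer: 6 steps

z: 0,2,2,2,2,2,2,2,2,2,2,2,2,2,2,2
y: 0,0,0,0,0,0,0,0,0,0,0,0,0,0,0,0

steps = 6; useful = 80; efficiency = 80/96 = 5/6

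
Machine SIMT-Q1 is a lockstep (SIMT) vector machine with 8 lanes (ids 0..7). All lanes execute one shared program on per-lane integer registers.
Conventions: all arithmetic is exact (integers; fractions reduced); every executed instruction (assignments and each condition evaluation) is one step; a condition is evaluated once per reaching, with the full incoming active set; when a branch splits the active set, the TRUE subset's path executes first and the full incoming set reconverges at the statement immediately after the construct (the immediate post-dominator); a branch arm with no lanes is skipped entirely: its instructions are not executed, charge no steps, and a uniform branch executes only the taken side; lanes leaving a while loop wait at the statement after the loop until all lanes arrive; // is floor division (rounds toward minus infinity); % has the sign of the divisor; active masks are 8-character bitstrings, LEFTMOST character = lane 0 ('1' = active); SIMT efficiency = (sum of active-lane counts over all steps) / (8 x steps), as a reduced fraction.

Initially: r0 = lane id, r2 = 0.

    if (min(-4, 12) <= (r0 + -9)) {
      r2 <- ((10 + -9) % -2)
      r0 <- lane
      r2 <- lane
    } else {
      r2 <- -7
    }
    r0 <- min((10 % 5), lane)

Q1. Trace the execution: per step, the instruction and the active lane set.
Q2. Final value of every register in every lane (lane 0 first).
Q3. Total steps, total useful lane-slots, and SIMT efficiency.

step 0: eval (min(-4, 12) <= (r0 + -9)) 11111111
step 1: r2 <- ((10 + -9) % -2)       00000111
step 2: r0 <- lane                   00000111
step 3: r2 <- lane                   00000111
step 4: r2 <- -7                     11111000
step 5: r0 <- min((10 % 5), lane)    11111111

Answer: 6 steps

r0: 0,0,0,0,0,0,0,0
r2: -7,-7,-7,-7,-7,5,6,7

steps = 6; useful = 30; efficiency = 30/48 = 5/8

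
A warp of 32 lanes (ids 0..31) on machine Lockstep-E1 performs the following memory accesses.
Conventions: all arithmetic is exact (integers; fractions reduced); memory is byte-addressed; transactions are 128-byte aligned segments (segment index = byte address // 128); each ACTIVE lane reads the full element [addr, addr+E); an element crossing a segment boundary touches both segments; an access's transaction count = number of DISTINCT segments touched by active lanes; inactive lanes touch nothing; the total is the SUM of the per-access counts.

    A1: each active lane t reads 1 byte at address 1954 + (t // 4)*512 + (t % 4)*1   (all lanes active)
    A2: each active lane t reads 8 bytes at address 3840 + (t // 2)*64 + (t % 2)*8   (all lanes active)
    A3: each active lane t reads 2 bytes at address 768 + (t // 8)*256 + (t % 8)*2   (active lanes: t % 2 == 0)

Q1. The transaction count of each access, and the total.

A1: 8 transactions
A2: 8 transactions
A3: 4 transactions

Answer: 8,8,4; total 20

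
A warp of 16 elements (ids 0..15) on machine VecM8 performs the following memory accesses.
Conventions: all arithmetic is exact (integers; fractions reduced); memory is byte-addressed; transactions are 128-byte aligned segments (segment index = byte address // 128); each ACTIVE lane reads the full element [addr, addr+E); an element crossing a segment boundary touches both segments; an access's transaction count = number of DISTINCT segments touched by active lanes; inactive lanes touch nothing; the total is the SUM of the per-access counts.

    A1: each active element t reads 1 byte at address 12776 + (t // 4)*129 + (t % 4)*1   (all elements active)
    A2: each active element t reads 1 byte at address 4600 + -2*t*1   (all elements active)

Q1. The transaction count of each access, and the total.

A1: 4 transactions
A2: 1 transaction

Answer: 4,1; total 5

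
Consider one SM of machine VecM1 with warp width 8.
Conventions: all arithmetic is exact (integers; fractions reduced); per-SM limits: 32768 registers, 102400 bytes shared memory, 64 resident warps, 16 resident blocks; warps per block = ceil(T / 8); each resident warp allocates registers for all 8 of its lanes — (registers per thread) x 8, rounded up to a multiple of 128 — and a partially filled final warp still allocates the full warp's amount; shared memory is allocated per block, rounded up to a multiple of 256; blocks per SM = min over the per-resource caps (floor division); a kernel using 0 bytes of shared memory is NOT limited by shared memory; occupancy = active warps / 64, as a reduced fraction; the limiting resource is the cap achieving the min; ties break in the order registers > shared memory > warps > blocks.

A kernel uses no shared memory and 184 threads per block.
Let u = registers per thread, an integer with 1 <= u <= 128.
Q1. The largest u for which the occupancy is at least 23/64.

Answer: u = 128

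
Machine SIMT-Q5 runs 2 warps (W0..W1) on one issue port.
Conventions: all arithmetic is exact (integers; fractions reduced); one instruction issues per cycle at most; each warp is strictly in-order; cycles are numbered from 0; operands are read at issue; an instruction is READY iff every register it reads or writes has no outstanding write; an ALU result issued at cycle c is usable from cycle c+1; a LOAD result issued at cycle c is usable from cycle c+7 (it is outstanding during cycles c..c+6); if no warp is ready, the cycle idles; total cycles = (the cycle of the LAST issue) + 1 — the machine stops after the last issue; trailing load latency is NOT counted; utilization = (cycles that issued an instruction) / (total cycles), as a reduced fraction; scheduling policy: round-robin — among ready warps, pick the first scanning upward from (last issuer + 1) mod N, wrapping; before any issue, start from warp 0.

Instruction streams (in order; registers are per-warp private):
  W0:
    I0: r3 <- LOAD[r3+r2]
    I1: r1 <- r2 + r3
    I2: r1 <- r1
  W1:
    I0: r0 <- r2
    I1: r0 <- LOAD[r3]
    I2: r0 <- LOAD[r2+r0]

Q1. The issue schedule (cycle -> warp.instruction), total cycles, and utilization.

cycle 0: W0.I0
cycle 1: W1.I0
cycle 2: W1.I1
cycle 3: idle
cycle 4: idle
cycle 5: idle
cycle 6: idle
cycle 7: W0.I1
cycle 8: W0.I2
cycle 9: W1.I2

Answer: 10 cycles, utilization 3/5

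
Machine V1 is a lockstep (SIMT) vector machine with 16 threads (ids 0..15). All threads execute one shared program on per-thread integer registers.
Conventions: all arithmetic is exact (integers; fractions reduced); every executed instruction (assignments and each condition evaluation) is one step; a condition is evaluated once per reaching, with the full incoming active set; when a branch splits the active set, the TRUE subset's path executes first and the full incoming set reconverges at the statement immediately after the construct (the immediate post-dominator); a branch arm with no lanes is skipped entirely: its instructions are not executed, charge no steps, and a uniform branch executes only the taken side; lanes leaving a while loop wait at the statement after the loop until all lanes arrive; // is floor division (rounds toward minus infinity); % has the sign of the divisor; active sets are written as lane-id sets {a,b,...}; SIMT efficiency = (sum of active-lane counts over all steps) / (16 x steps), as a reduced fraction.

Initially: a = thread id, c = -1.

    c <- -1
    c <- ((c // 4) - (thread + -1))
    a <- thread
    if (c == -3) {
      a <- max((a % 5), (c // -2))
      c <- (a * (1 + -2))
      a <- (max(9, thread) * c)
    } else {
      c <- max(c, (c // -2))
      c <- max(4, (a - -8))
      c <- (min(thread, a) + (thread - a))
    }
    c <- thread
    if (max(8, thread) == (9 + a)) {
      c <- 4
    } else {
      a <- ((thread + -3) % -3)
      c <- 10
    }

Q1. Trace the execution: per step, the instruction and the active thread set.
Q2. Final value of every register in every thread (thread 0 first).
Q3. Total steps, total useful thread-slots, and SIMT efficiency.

step 0: c <- -1                      {0,1,2,3,4,5,6,7,8,9,10,11,12,13,14,15}
step 1: c <- ((c // 4) - (thread + -1)) {0,1,2,3,4,5,6,7,8,9,10,11,12,13,14,15}
step 2: a <- thread                  {0,1,2,3,4,5,6,7,8,9,10,11,12,13,14,15}
step 3: eval (c == -3)               {0,1,2,3,4,5,6,7,8,9,10,11,12,13,14,15}
step 4: a <- max((a % 5), (c // -2)) {3}
step 5: c <- (a * (1 + -2))          {3}
step 6: a <- (max(9, thread) * c)    {3}
step 7: c <- max(c, (c // -2))       {0,1,2,4,5,6,7,8,9,10,11,12,13,14,15}
step 8: c <- max(4, (a - -8))        {0,1,2,4,5,6,7,8,9,10,11,12,13,14,15}
step 9: c <- (min(thread, a) + (thread - a)) {0,1,2,4,5,6,7,8,9,10,11,12,13,14,15}
step 10: c <- thread                  {0,1,2,3,4,5,6,7,8,9,10,11,12,13,14,15}
step 11: eval (max(8, thread) == (9 + a)) {0,1,2,3,4,5,6,7,8,9,10,11,12,13,14,15}
step 12: a <- ((thread + -3) % -3)    {0,1,2,3,4,5,6,7,8,9,10,11,12,13,14,15}
step 13: c <- 10                      {0,1,2,3,4,5,6,7,8,9,10,11,12,13,14,15}

Answer: 14 steps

a: 0,-2,-1,0,-2,-1,0,-2,-1,0,-2,-1,0,-2,-1,0
c: 10,10,10,10,10,10,10,10,10,10,10,10,10,10,10,10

steps = 14; useful = 176; efficiency = 176/224 = 11/14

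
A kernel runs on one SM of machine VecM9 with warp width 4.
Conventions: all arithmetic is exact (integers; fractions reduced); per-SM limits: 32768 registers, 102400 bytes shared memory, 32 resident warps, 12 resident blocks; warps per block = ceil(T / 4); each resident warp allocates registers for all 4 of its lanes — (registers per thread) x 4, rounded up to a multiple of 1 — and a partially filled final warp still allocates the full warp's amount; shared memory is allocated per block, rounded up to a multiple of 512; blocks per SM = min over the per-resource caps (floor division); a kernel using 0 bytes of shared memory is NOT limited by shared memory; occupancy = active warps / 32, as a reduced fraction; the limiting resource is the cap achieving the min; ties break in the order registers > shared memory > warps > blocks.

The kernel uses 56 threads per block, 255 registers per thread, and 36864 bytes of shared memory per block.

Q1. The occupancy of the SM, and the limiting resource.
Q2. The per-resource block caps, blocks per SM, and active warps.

Answer: occupancy 7/8, limited by registers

registers: 2 blocks
shared memory: 2 blocks
warps: 2 blocks
blocks: 12 blocks

Answer: 2 blocks, 28 active warps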